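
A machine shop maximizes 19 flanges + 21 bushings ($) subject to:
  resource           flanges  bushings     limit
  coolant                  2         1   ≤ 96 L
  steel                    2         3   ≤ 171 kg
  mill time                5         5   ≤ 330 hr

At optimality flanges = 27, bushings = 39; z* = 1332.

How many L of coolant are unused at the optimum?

coolant used = 2·27 + 1·39 = 93; slack = 96 − 93 = 3.

3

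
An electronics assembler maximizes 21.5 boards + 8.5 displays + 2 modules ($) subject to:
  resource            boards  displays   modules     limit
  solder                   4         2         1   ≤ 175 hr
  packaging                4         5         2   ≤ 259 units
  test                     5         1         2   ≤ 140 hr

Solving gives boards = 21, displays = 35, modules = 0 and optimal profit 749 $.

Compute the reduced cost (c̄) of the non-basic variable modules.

-7

Binding: packaging and test. Non-binding: solder (21 unused).
Since solder is not tight, its dual is 0.
From A_Bᵀ y = c: 4·y_packaging + 5·y_test = 21.5; 5·y_packaging + 1·y_test = 8.5.
→ y_packaging = 1 and y_test = 3.5.
Reduced cost of modules: c₃ − yᵀa₃ = 2 − (1·2 + 3.5·2) = 2 − 9 = -7.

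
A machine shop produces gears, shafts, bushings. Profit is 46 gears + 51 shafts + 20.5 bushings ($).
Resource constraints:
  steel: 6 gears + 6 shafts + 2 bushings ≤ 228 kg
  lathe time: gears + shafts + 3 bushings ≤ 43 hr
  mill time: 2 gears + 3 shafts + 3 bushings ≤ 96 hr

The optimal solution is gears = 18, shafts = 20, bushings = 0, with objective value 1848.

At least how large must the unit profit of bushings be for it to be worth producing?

Binding: steel and mill time. Non-binding: lathe time (5 unused).
By complementary slackness, y = 0 for the non-binding constraint.
From A_Bᵀ y = c: 6·y_steel + 2·y_mill time = 46; 6·y_steel + 3·y_mill time = 51.
This yields shadow prices y_steel = 6, y_mill time = 5.
bushings enters the basis when its profit ≥ yᵀa₃ = 6·2 + 5·3 = 27.

27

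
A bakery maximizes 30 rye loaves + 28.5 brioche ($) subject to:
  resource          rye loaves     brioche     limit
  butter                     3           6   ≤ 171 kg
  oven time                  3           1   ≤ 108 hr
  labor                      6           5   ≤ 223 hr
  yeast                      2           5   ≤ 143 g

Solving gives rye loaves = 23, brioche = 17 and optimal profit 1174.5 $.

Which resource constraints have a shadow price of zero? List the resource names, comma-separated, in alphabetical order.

oven time, yeast

butter: 171/171 (binding)
oven time: 86/108 (slack 22)
labor: 223/223 (binding)
yeast: 131/143 (slack 12)
By complementary slackness, a constraint with positive slack has shadow price 0 → oven time, yeast.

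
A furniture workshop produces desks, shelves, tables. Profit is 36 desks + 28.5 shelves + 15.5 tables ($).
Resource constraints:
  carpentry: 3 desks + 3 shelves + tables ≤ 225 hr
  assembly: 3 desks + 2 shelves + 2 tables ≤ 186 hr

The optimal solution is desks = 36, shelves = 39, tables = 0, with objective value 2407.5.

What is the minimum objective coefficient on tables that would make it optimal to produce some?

19.5

Check each constraint at x*: carpentry 225/225 (tight); assembly 186/186 (tight).
From A_Bᵀ y = c: 3·y_carpentry + 3·y_assembly = 36; 3·y_carpentry + 2·y_assembly = 28.5.
Solving: y_carpentry = 4.5, y_assembly = 7.5.
tables enters the basis when its profit ≥ yᵀa₃ = 4.5·1 + 7.5·2 = 19.5.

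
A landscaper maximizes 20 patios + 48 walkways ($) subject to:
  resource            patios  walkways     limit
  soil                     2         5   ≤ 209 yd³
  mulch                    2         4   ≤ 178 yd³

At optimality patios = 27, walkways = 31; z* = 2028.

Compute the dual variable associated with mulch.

Both soil and mulch are binding at x*.
Dual feasibility on the basic columns requires 2·y_soil + 2·y_mulch = 20, 5·y_soil + 4·y_mulch = 48.
→ y_soil = 8 and y_mulch = 2.
Shadow price of mulch = 2.

2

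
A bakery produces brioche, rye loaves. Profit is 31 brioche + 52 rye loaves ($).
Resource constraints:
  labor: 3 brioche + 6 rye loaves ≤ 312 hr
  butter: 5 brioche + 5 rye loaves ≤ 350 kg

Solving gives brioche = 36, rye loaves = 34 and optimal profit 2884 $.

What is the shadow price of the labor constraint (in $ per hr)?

7

Check each constraint at x*: labor 312/312 (tight); butter 350/350 (tight).
From A_Bᵀ y = c: 3·y_labor + 5·y_butter = 31; 6·y_labor + 5·y_butter = 52.
Solving: y_labor = 7, y_butter = 2.
Shadow price of labor = 7.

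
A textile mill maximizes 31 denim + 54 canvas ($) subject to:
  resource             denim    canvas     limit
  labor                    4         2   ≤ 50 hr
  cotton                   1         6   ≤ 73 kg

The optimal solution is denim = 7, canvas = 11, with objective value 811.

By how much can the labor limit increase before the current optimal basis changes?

242

Binding constraints: labor, cotton. The basis is B = [[4,2],[1,6]] with det 22.
Per unit increase in labor, x* moves by d = (0.2727, -0.0455).
The basis stays optimal until canvas reaches 0; allowable increase = 242 hr.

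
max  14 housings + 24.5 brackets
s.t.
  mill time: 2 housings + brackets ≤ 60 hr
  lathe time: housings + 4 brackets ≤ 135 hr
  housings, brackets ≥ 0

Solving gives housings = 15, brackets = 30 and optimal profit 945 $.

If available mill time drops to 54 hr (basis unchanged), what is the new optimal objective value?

918

Check each constraint at x*: mill time 60/60 (tight); lathe time 135/135 (tight).
The binding rows give the dual system: 2·y_mill time + 1·y_lathe time = 14 and 1·y_mill time + 4·y_lathe time = 24.5.
Solving: y_mill time = 4.5, y_lathe time = 5.
Δz = y_mill time·Δb = 4.5 × (-6) = -27, so new z* = 945 − 27 = 918.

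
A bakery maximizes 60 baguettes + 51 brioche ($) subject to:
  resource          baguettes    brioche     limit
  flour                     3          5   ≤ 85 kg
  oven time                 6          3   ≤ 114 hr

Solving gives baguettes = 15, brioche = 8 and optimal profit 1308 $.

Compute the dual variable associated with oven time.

7

Check each constraint at x*: flour 85/85 (tight); oven time 114/114 (tight).
The binding rows give the dual system: 3·y_flour + 6·y_oven time = 60 and 5·y_flour + 3·y_oven time = 51.
Solving: y_flour = 6, y_oven time = 7.
Shadow price of oven time = 7.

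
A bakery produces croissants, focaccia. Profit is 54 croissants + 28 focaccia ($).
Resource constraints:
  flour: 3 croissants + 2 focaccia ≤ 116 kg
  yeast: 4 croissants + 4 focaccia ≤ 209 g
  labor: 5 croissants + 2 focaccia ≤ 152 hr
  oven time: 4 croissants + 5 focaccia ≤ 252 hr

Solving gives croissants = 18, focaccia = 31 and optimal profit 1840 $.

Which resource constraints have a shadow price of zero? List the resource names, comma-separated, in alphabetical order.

flour: 116/116 (binding)
yeast: 196/209 (slack 13)
labor: 152/152 (binding)
oven time: 227/252 (slack 25)
By complementary slackness, a constraint with positive slack has shadow price 0 → oven time, yeast.

oven time, yeast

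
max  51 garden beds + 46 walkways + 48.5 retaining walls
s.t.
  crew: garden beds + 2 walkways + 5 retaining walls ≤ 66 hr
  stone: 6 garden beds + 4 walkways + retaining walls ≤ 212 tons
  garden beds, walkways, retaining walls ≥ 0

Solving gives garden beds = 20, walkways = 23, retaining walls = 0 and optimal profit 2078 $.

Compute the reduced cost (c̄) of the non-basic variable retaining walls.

Both crew and stone are binding at x*.
From A_Bᵀ y = c: 1·y_crew + 6·y_stone = 51; 2·y_crew + 4·y_stone = 46.
This yields shadow prices y_crew = 9, y_stone = 7.
Reduced cost of retaining walls: c₃ − yᵀa₃ = 48.5 − (9·5 + 7·1) = 48.5 − 52 = -3.5.

-3.5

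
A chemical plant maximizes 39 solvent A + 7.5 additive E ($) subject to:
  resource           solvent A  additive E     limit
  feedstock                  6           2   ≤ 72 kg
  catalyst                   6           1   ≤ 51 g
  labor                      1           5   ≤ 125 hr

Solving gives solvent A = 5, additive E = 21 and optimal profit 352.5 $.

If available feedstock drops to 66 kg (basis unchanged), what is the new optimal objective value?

Binding: feedstock and catalyst. Non-binding: labor (15 unused).
Since labor is not tight, its dual is 0.
From A_Bᵀ y = c: 6·y_feedstock + 6·y_catalyst = 39; 2·y_feedstock + 1·y_catalyst = 7.5.
Solving: y_feedstock = 1, y_catalyst = 5.5.
Δz = y_feedstock·Δb = 1 × (-6) = -6, so new z* = 352.5 − 6 = 346.5.

346.5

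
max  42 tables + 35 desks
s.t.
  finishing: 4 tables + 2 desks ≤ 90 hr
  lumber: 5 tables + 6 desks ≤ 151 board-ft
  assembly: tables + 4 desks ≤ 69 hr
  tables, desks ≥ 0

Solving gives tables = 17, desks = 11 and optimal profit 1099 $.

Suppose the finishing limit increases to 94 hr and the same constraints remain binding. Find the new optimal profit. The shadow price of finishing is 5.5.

Δb = 4, so new z* = 1099 + (5.5)·(4) = 1099 + 22 = 1121.

1121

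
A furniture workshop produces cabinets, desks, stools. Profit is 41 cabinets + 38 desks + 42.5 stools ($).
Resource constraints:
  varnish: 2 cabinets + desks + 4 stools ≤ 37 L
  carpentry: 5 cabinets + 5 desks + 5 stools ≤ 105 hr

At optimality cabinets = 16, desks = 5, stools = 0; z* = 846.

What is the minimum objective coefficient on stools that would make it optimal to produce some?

At the optimum: varnish uses 37 of 37 (binding); carpentry uses 105 of 105 (binding).
Dual feasibility on the basic columns requires 2·y_varnish + 5·y_carpentry = 41, 1·y_varnish + 5·y_carpentry = 38.
This yields shadow prices y_varnish = 3, y_carpentry = 7.
stools enters the basis when its profit ≥ yᵀa₃ = 3·4 + 7·5 = 47.

47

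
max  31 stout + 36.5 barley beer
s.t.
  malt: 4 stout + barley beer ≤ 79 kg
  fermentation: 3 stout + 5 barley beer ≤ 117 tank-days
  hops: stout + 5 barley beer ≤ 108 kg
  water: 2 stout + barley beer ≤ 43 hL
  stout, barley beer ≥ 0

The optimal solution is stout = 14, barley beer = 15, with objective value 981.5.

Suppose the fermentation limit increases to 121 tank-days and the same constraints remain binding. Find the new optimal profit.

1005.5

Check each constraint at x*: malt 71/79 (slack 8); fermentation 117/117 (tight); hops 89/108 (slack 19); water 43/43 (tight).
Slack constraints have shadow price 0 (complementary slackness).
From A_Bᵀ y = c: 3·y_fermentation + 2·y_water = 31; 5·y_fermentation + 1·y_water = 36.5.
→ y_fermentation = 6 and y_water = 6.5.
Δz = y_fermentation·Δb = 6 × (4) = 24, so new z* = 981.5 + 24 = 1005.5.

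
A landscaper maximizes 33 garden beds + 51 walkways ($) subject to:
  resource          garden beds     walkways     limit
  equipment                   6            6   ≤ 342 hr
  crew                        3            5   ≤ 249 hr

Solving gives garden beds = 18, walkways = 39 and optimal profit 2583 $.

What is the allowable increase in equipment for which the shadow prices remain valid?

Binding constraints: equipment, crew. The basis is B = [[6,6],[3,5]] with det 12.
Per unit increase in equipment, x* moves by d = (0.4167, -0.25).
The basis stays optimal until walkways reaches 0; allowable increase = 156 hr.

156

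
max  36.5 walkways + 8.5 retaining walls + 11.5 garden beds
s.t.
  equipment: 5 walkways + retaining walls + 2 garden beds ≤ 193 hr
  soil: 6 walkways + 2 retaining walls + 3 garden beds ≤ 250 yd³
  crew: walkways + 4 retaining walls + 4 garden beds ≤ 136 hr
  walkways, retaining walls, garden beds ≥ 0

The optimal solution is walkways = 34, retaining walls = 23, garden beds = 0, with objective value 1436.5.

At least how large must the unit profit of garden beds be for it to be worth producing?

15.5

Check each constraint at x*: equipment 193/193 (tight); soil 250/250 (tight); crew 126/136 (slack 10).
Slack constraints have shadow price 0 (complementary slackness).
The binding rows give the dual system: 5·y_equipment + 6·y_soil = 36.5 and 1·y_equipment + 2·y_soil = 8.5.
This yields shadow prices y_equipment = 5.5, y_soil = 1.5.
garden beds enters the basis when its profit ≥ yᵀa₃ = 5.5·2 + 1.5·3 = 15.5.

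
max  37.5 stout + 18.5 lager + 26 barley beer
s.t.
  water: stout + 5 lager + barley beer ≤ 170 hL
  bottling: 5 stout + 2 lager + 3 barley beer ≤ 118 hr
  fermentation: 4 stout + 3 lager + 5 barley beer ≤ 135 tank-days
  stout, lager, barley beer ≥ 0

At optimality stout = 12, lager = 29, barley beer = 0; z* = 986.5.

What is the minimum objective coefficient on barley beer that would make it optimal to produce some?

Binding: bottling and fermentation. Non-binding: water (13 unused).
Slack constraints have shadow price 0 (complementary slackness).
Dual feasibility on the basic columns requires 5·y_bottling + 4·y_fermentation = 37.5, 2·y_bottling + 3·y_fermentation = 18.5.
This yields shadow prices y_bottling = 5.5, y_fermentation = 2.5.
barley beer enters the basis when its profit ≥ yᵀa₃ = 5.5·3 + 2.5·5 = 29.

29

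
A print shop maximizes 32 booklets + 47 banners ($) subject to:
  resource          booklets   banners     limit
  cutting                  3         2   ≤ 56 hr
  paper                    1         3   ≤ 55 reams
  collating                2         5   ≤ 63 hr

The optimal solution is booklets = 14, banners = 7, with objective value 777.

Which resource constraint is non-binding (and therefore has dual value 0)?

paper

cutting: 56/56 (binding)
paper: 35/55 (slack 20)
collating: 63/63 (binding)
By complementary slackness, a constraint with positive slack has shadow price 0 → paper.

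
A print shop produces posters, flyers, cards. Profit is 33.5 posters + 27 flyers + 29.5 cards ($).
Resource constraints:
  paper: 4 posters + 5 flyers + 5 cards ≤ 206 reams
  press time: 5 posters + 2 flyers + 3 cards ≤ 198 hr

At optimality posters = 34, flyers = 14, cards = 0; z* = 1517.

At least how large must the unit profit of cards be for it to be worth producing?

30.5

At the optimum: paper uses 206 of 206 (binding); press time uses 198 of 198 (binding).
Dual feasibility on the basic columns requires 4·y_paper + 5·y_press time = 33.5, 5·y_paper + 2·y_press time = 27.
→ y_paper = 4 and y_press time = 3.5.
cards enters the basis when its profit ≥ yᵀa₃ = 4·5 + 3.5·3 = 30.5.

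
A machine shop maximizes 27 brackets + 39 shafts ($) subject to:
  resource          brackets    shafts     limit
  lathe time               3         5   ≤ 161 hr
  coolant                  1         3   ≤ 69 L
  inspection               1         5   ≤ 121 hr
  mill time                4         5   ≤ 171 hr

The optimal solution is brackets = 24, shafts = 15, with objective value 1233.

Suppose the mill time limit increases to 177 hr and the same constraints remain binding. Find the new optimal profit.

At the optimum: lathe time uses 147 of 161 (slack = 14); coolant uses 69 of 69 (binding); inspection uses 99 of 121 (slack = 22); mill time uses 171 of 171 (binding).
By complementary slackness, y = 0 for the non-binding constraints.
From A_Bᵀ y = c: 1·y_coolant + 4·y_mill time = 27; 3·y_coolant + 5·y_mill time = 39.
This yields shadow prices y_coolant = 3, y_mill time = 6.
Δz = y_mill time·Δb = 6 × (6) = 36, so new z* = 1233 + 36 = 1269.

1269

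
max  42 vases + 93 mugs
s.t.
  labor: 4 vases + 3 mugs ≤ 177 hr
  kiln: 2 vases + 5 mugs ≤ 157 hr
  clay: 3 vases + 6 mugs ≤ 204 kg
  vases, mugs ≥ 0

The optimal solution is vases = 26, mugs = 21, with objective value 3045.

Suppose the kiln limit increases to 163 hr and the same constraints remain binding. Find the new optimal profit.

At the optimum: labor uses 167 of 177 (slack = 10); kiln uses 157 of 157 (binding); clay uses 204 of 204 (binding).
Slack constraints have shadow price 0 (complementary slackness).
Dual feasibility on the basic columns requires 2·y_kiln + 3·y_clay = 42, 5·y_kiln + 6·y_clay = 93.
→ y_kiln = 9 and y_clay = 8.
Δz = y_kiln·Δb = 9 × (6) = 54, so new z* = 3045 + 54 = 3099.

3099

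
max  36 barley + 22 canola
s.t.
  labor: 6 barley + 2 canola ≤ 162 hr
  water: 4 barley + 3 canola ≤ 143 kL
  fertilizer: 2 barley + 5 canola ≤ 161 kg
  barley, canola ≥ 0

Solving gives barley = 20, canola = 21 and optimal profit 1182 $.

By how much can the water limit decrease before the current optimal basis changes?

Binding constraints: labor, water. The basis is B = [[6,2],[4,3]] with det 10.
Per unit decrease in water, x* moves by d = (0.2, -0.6).
The basis stays optimal until canola reaches 0; allowable decrease = 35 kL.

35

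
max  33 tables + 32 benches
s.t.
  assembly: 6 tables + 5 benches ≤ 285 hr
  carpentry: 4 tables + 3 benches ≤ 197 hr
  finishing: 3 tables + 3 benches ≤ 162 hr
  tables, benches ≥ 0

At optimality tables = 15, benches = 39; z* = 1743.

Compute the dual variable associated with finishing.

At the optimum: assembly uses 285 of 285 (binding); carpentry uses 177 of 197 (slack = 20); finishing uses 162 of 162 (binding).
Slack constraints have shadow price 0 (complementary slackness).
From A_Bᵀ y = c: 6·y_assembly + 3·y_finishing = 33; 5·y_assembly + 3·y_finishing = 32.
This yields shadow prices y_assembly = 1, y_finishing = 9.
Shadow price of finishing = 9.

9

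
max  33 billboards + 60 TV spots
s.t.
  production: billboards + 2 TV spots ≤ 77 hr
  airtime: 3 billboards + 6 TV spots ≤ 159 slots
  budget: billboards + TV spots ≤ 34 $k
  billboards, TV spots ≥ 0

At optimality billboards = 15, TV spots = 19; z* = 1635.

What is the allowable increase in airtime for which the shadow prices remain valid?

Binding constraints: airtime, budget. The basis is B = [[3,6],[1,1]] with det -3.
Per unit increase in airtime, x* moves by d = (-0.3333, 0.3333).
The basis stays optimal until billboards reaches 0; allowable increase = 45 slots.

45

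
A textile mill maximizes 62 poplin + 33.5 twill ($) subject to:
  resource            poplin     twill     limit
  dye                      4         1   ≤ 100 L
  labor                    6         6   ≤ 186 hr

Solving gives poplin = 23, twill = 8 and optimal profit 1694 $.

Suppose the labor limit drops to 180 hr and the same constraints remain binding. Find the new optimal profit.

1670

Check each constraint at x*: dye 100/100 (tight); labor 186/186 (tight).
The binding rows give the dual system: 4·y_dye + 6·y_labor = 62 and 1·y_dye + 6·y_labor = 33.5.
This yields shadow prices y_dye = 9.5, y_labor = 4.
Δz = y_labor·Δb = 4 × (-6) = -24, so new z* = 1694 − 24 = 1670.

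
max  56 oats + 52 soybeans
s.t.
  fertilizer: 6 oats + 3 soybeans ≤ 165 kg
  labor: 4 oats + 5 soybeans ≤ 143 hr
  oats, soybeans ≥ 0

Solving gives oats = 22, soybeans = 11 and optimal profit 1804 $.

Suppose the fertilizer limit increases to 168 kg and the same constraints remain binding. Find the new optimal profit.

At the optimum: fertilizer uses 165 of 165 (binding); labor uses 143 of 143 (binding).
Dual feasibility on the basic columns requires 6·y_fertilizer + 4·y_labor = 56, 3·y_fertilizer + 5·y_labor = 52.
This yields shadow prices y_fertilizer = 4, y_labor = 8.
Δz = y_fertilizer·Δb = 4 × (3) = 12, so new z* = 1804 + 12 = 1816.

1816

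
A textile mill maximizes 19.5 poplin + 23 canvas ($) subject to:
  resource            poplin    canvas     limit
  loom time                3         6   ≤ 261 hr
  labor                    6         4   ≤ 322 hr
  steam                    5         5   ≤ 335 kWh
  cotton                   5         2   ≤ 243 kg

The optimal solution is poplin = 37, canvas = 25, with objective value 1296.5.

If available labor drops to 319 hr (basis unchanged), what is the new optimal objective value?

At the optimum: loom time uses 261 of 261 (binding); labor uses 322 of 322 (binding); steam uses 310 of 335 (slack = 25); cotton uses 235 of 243 (slack = 8).
By complementary slackness, y = 0 for the non-binding constraints.
Dual feasibility on the basic columns requires 3·y_loom time + 6·y_labor = 19.5, 6·y_loom time + 4·y_labor = 23.
Solving: y_loom time = 2.5, y_labor = 2.
Δz = y_labor·Δb = 2 × (-3) = -6, so new z* = 1296.5 − 6 = 1290.5.

1290.5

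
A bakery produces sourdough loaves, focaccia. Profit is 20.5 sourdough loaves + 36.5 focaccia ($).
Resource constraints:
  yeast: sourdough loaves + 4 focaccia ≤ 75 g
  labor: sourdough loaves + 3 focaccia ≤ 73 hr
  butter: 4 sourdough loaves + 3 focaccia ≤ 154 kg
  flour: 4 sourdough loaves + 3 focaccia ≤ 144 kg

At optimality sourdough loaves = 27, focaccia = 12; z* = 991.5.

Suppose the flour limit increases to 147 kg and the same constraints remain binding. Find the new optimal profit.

At the optimum: yeast uses 75 of 75 (binding); labor uses 63 of 73 (slack = 10); butter uses 144 of 154 (slack = 10); flour uses 144 of 144 (binding).
Since labor, butter are not tight, their duals are 0.
Dual feasibility on the basic columns requires 1·y_yeast + 4·y_flour = 20.5, 4·y_yeast + 3·y_flour = 36.5.
→ y_yeast = 6.5 and y_flour = 3.5.
Δz = y_flour·Δb = 3.5 × (3) = 10.5, so new z* = 991.5 + 10.5 = 1002.

1002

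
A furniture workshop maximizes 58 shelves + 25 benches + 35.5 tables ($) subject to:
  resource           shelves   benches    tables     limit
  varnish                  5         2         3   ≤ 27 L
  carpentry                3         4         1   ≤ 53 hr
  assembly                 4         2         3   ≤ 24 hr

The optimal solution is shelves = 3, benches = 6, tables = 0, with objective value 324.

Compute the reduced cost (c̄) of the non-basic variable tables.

-2

Check each constraint at x*: varnish 27/27 (tight); carpentry 33/53 (slack 20); assembly 24/24 (tight).
Slack constraints have shadow price 0 (complementary slackness).
The binding rows give the dual system: 5·y_varnish + 4·y_assembly = 58 and 2·y_varnish + 2·y_assembly = 25.
Solving: y_varnish = 8, y_assembly = 4.5.
Reduced cost of tables: c₃ − yᵀa₃ = 35.5 − (8·3 + 4.5·3) = 35.5 − 37.5 = -2.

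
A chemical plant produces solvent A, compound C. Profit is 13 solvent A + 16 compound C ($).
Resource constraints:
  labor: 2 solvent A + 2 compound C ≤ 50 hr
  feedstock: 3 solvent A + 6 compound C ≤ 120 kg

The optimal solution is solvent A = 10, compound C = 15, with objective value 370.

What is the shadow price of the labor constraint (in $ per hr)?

5

Both labor and feedstock are binding at x*.
The binding rows give the dual system: 2·y_labor + 3·y_feedstock = 13 and 2·y_labor + 6·y_feedstock = 16.
This yields shadow prices y_labor = 5, y_feedstock = 1.
Shadow price of labor = 5.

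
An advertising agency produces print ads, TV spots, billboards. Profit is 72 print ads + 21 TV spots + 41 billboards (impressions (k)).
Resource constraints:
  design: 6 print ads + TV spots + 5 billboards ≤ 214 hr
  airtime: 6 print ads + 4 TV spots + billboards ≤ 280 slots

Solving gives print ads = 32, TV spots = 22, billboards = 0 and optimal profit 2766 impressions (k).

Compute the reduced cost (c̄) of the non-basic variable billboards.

At the optimum: design uses 214 of 214 (binding); airtime uses 280 of 280 (binding).
From A_Bᵀ y = c: 6·y_design + 6·y_airtime = 72; 1·y_design + 4·y_airtime = 21.
Solving: y_design = 9, y_airtime = 3.
Reduced cost of billboards: c₃ − yᵀa₃ = 41 − (9·5 + 3·1) = 41 − 48 = -7.

-7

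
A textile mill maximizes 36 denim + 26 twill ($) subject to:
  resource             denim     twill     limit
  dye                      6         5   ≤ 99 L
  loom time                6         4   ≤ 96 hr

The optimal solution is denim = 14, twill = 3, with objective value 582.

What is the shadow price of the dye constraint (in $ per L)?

Both dye and loom time are binding at x*.
Dual feasibility on the basic columns requires 6·y_dye + 6·y_loom time = 36, 5·y_dye + 4·y_loom time = 26.
→ y_dye = 2 and y_loom time = 4.
Shadow price of dye = 2.

2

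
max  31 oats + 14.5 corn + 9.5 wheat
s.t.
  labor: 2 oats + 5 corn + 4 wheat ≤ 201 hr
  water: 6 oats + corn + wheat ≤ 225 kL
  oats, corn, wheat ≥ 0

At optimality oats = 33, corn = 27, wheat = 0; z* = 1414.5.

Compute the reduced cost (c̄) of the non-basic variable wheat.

Both labor and water are binding at x*.
From A_Bᵀ y = c: 2·y_labor + 6·y_water = 31; 5·y_labor + 1·y_water = 14.5.
Solving: y_labor = 2, y_water = 4.5.
Reduced cost of wheat: c₃ − yᵀa₃ = 9.5 − (2·4 + 4.5·1) = 9.5 − 12.5 = -3.

-3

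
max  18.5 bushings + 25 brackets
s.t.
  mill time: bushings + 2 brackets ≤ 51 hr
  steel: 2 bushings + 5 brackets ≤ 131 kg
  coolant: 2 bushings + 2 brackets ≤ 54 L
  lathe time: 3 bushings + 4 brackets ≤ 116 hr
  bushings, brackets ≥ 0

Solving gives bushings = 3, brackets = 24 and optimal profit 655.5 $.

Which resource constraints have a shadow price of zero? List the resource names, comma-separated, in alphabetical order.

mill time: 51/51 (binding)
steel: 126/131 (slack 5)
coolant: 54/54 (binding)
lathe time: 105/116 (slack 11)
By complementary slackness, a constraint with positive slack has shadow price 0 → lathe time, steel.

lathe time, steel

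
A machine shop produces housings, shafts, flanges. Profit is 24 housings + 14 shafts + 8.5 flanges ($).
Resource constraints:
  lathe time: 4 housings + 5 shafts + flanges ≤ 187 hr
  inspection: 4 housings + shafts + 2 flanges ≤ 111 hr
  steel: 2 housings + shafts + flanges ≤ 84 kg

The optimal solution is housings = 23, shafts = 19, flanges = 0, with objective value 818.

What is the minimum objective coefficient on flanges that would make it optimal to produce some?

10

Binding: lathe time and inspection. Non-binding: steel (19 unused).
Since steel is not tight, its dual is 0.
From A_Bᵀ y = c: 4·y_lathe time + 4·y_inspection = 24; 5·y_lathe time + 1·y_inspection = 14.
This yields shadow prices y_lathe time = 2, y_inspection = 4.
flanges enters the basis when its profit ≥ yᵀa₃ = 2·1 + 4·2 = 10.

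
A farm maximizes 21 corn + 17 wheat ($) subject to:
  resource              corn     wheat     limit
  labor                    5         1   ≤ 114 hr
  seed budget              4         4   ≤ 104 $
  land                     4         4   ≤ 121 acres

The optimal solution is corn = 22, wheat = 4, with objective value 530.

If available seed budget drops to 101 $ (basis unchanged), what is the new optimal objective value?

At the optimum: labor uses 114 of 114 (binding); seed budget uses 104 of 104 (binding); land uses 104 of 121 (slack = 17).
By complementary slackness, y = 0 for the non-binding constraint.
The binding rows give the dual system: 5·y_labor + 4·y_seed budget = 21 and 1·y_labor + 4·y_seed budget = 17.
Solving: y_labor = 1, y_seed budget = 4.
Δz = y_seed budget·Δb = 4 × (-3) = -12, so new z* = 530 − 12 = 518.

518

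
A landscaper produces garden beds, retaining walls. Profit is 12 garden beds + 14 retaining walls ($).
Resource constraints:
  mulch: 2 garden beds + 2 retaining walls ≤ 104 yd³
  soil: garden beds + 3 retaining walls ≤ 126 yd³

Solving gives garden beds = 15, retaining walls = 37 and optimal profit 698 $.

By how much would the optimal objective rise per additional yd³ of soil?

1

Both mulch and soil are binding at x*.
The binding rows give the dual system: 2·y_mulch + 1·y_soil = 12 and 2·y_mulch + 3·y_soil = 14.
This yields shadow prices y_mulch = 5.5, y_soil = 1.
Shadow price of soil = 1.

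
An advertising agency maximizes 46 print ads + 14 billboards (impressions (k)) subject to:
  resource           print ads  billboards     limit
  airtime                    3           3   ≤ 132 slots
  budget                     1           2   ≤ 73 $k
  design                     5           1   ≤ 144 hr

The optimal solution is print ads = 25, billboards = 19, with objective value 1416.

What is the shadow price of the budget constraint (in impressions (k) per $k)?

Binding: airtime and design. Non-binding: budget (10 unused).
Since budget is not tight, its dual is 0.
The binding rows give the dual system: 3·y_airtime + 5·y_design = 46 and 3·y_airtime + 1·y_design = 14.
→ y_airtime = 2 and y_design = 8.
Shadow price of budget = 0.

0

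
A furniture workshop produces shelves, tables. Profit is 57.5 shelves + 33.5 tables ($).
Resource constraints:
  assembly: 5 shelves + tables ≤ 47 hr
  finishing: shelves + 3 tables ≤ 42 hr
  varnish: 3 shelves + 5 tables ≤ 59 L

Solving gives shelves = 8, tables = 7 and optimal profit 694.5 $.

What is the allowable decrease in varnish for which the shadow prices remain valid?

Binding constraints: assembly, varnish. The basis is B = [[5,1],[3,5]] with det 22.
Per unit decrease in varnish, x* moves by d = (0.0455, -0.2273).
The basis stays optimal until tables reaches 0; allowable decrease = 30.8 L.

30.8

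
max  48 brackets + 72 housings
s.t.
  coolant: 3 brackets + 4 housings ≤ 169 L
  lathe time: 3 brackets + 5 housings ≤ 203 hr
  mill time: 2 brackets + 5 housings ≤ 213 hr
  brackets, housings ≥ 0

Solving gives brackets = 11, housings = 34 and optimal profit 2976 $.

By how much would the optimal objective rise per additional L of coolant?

Check each constraint at x*: coolant 169/169 (tight); lathe time 203/203 (tight); mill time 192/213 (slack 21).
Since mill time is not tight, its dual is 0.
The binding rows give the dual system: 3·y_coolant + 3·y_lathe time = 48 and 4·y_coolant + 5·y_lathe time = 72.
This yields shadow prices y_coolant = 8, y_lathe time = 8.
Shadow price of coolant = 8.

8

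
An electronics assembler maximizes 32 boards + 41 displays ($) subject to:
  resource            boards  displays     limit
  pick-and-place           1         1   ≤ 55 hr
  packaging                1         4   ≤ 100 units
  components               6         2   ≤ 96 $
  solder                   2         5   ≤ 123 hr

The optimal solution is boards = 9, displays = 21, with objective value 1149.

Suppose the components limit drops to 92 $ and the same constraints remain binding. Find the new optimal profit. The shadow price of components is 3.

Δb = -4, so new z* = 1149 + (3)·(-4) = 1149 − 12 = 1137.

1137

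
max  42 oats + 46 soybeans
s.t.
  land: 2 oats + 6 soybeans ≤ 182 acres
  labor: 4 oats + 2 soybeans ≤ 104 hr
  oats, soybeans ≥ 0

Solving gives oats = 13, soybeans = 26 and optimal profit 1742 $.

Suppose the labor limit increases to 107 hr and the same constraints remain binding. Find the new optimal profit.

1766

Check each constraint at x*: land 182/182 (tight); labor 104/104 (tight).
The binding rows give the dual system: 2·y_land + 4·y_labor = 42 and 6·y_land + 2·y_labor = 46.
Solving: y_land = 5, y_labor = 8.
Δz = y_labor·Δb = 8 × (3) = 24, so new z* = 1742 + 24 = 1766.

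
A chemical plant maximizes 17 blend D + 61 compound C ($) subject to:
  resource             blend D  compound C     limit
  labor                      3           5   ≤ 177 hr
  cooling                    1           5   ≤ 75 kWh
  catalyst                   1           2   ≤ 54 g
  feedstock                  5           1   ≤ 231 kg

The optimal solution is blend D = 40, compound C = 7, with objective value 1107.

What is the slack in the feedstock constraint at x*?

24

feedstock used = 5·40 + 1·7 = 207; slack = 231 − 207 = 24.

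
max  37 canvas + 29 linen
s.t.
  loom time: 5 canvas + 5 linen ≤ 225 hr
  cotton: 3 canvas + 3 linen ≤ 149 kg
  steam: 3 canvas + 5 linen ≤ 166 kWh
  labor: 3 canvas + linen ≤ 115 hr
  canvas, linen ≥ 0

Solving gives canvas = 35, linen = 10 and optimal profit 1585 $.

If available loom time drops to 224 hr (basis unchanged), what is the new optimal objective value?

At the optimum: loom time uses 225 of 225 (binding); cotton uses 135 of 149 (slack = 14); steam uses 155 of 166 (slack = 11); labor uses 115 of 115 (binding).
Since cotton, steam are not tight, their duals are 0.
From A_Bᵀ y = c: 5·y_loom time + 3·y_labor = 37; 5·y_loom time + 1·y_labor = 29.
Solving: y_loom time = 5, y_labor = 4.
Δz = y_loom time·Δb = 5 × (-1) = -5, so new z* = 1585 − 5 = 1580.

1580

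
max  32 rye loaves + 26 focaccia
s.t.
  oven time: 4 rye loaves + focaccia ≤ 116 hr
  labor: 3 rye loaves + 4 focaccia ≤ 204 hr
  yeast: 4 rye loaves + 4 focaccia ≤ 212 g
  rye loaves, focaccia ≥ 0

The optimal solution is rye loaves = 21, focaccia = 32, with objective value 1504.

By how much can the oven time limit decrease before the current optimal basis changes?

39

Binding constraints: oven time, yeast. The basis is B = [[4,1],[4,4]] with det 12.
Per unit decrease in oven time, x* moves by d = (-0.3333, 0.3333).
The basis stays optimal until labor becomes binding; allowable decrease = 39 hr.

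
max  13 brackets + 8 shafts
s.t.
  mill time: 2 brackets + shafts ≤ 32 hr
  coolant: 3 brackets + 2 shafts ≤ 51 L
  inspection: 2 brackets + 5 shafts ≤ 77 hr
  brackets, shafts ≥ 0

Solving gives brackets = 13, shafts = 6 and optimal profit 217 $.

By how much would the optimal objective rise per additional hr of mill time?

Check each constraint at x*: mill time 32/32 (tight); coolant 51/51 (tight); inspection 56/77 (slack 21).
Since inspection is not tight, its dual is 0.
The binding rows give the dual system: 2·y_mill time + 3·y_coolant = 13 and 1·y_mill time + 2·y_coolant = 8.
→ y_mill time = 2 and y_coolant = 3.
Shadow price of mill time = 2.

2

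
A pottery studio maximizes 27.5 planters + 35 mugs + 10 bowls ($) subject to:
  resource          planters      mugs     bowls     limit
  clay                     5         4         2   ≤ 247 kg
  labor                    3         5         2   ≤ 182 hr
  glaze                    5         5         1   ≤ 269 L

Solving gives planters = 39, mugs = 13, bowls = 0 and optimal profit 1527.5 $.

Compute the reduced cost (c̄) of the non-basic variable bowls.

-5

Binding: clay and labor. Non-binding: glaze (9 unused).
By complementary slackness, y = 0 for the non-binding constraint.
The binding rows give the dual system: 5·y_clay + 3·y_labor = 27.5 and 4·y_clay + 5·y_labor = 35.
This yields shadow prices y_clay = 2.5, y_labor = 5.
Reduced cost of bowls: c₃ − yᵀa₃ = 10 − (2.5·2 + 5·2) = 10 − 15 = -5.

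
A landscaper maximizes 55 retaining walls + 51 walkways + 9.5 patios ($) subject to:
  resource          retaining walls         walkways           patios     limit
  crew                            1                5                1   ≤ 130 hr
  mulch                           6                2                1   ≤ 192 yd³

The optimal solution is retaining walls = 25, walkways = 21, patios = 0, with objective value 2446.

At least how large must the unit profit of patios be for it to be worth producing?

15

At the optimum: crew uses 130 of 130 (binding); mulch uses 192 of 192 (binding).
Dual feasibility on the basic columns requires 1·y_crew + 6·y_mulch = 55, 5·y_crew + 2·y_mulch = 51.
This yields shadow prices y_crew = 7, y_mulch = 8.
patios enters the basis when its profit ≥ yᵀa₃ = 7·1 + 8·1 = 15.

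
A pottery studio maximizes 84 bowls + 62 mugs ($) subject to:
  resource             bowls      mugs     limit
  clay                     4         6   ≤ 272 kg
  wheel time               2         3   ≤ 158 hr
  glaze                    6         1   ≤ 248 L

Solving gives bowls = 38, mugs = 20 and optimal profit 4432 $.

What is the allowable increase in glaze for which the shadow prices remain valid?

160

Binding constraints: clay, glaze. The basis is B = [[4,6],[6,1]] with det -32.
Per unit increase in glaze, x* moves by d = (0.1875, -0.125).
The basis stays optimal until mugs reaches 0; allowable increase = 160 L.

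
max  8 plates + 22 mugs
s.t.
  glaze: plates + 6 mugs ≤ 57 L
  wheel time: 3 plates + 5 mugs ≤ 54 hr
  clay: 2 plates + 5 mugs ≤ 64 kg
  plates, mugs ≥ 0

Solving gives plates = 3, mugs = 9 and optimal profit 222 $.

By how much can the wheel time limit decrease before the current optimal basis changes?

Binding constraints: glaze, wheel time. The basis is B = [[1,6],[3,5]] with det -13.
Per unit decrease in wheel time, x* moves by d = (-0.4615, 0.0769).
The basis stays optimal until plates reaches 0; allowable decrease = 6.5 hr.

6.5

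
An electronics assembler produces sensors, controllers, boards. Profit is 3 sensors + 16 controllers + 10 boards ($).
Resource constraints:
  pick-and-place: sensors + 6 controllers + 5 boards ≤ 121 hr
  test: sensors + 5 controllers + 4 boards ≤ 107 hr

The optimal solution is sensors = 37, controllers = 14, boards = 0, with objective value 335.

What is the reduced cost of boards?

-3

Check each constraint at x*: pick-and-place 121/121 (tight); test 107/107 (tight).
The binding rows give the dual system: 1·y_pick-and-place + 1·y_test = 3 and 6·y_pick-and-place + 5·y_test = 16.
→ y_pick-and-place = 1 and y_test = 2.
Reduced cost of boards: c₃ − yᵀa₃ = 10 − (1·5 + 2·4) = 10 − 13 = -3.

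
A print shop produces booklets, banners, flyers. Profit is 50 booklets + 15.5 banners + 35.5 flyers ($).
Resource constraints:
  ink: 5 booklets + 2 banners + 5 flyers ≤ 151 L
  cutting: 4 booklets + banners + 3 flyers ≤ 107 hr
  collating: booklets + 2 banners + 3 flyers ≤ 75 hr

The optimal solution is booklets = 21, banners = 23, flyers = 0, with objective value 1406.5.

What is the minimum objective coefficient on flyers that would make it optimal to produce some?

42.5

At the optimum: ink uses 151 of 151 (binding); cutting uses 107 of 107 (binding); collating uses 67 of 75 (slack = 8).
By complementary slackness, y = 0 for the non-binding constraint.
Dual feasibility on the basic columns requires 5·y_ink + 4·y_cutting = 50, 2·y_ink + 1·y_cutting = 15.5.
→ y_ink = 4 and y_cutting = 7.5.
flyers enters the basis when its profit ≥ yᵀa₃ = 4·5 + 7.5·3 = 42.5.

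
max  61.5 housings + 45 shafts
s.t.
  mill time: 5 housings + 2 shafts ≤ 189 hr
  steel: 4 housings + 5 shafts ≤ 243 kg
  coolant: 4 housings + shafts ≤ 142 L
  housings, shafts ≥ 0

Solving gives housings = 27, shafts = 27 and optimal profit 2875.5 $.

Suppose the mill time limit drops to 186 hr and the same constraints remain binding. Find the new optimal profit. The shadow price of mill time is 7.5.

2853

Δb = -3, so new z* = 2875.5 + (7.5)·(-3) = 2875.5 − 22.5 = 2853.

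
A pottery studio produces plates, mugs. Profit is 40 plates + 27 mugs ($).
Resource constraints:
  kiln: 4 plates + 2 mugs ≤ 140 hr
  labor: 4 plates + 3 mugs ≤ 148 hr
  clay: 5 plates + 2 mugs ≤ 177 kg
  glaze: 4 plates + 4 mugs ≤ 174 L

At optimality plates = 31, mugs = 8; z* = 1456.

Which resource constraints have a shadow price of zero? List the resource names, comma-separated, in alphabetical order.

clay, glaze

kiln: 140/140 (binding)
labor: 148/148 (binding)
clay: 171/177 (slack 6)
glaze: 156/174 (slack 18)
By complementary slackness, a constraint with positive slack has shadow price 0 → clay, glaze.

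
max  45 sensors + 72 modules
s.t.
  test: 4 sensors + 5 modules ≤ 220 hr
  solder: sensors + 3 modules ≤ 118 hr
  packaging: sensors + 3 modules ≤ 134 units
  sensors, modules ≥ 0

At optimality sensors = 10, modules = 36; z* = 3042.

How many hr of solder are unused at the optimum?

0

solder used = 1·10 + 3·36 = 118; slack = 118 − 118 = 0.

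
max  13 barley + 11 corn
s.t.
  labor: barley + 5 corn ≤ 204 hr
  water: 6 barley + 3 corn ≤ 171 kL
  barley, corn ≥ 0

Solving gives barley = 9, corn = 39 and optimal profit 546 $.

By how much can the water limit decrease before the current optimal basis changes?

48.6

Binding constraints: labor, water. The basis is B = [[1,5],[6,3]] with det -27.
Per unit decrease in water, x* moves by d = (-0.1852, 0.037).
The basis stays optimal until barley reaches 0; allowable decrease = 48.6 kL.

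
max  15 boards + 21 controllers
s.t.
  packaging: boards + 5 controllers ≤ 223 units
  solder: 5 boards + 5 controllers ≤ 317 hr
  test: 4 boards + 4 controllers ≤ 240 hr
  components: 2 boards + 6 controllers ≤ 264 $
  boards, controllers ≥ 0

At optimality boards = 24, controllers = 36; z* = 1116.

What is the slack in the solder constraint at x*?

solder used = 5·24 + 5·36 = 300; slack = 317 − 300 = 17.

17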